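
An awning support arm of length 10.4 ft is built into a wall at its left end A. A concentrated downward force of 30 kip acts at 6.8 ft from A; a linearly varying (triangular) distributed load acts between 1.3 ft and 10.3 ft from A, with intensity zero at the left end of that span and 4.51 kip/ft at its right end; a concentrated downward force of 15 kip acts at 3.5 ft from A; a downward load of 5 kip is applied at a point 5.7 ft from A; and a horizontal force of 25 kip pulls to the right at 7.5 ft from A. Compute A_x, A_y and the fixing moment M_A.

A_x = -25.00 kip, A_y = 70.30 kip, M_A = 433.2 kip·ft

Resultant of the triangular load: ½ × 4.51 × 9 = 20.295 kip, acting at 7.3 ft from A (one-third of the span from the peak).
ΣF_x = 0: A_x + 25 = 0 → A_x = -25.00 kip.
ΣF_y = 0: A_y − 30 − ½·4.51·9 − 15 − 5 = 0 → A_y = 70.30 kip.
ΣM about A: M_A − 30·6.8 − (½·4.51·9)·7.3 − 15·3.5 − 5·5.7 = 0 → M_A = 433.2 kip·ft.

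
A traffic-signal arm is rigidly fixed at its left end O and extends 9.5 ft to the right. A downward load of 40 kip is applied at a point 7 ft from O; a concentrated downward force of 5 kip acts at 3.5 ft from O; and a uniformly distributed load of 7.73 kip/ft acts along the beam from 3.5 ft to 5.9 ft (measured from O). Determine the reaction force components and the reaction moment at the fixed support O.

Resultant of the distributed load: 7.73 × 2.4 = 18.552 kip at 4.7 ft from O.
ΣF_x = 0: O_x = 0.
ΣF_y = 0: O_y − 40 − 5 − 7.73·2.4 = 0 → O_y = 63.55 kip.
ΣM about O: M_O − 40·7 − 5·3.5 − (7.73·2.4)·4.7 = 0 → M_O = 384.7 kip·ft.

O_x = 0, O_y = 63.55 kip, M_O = 384.7 kip·ft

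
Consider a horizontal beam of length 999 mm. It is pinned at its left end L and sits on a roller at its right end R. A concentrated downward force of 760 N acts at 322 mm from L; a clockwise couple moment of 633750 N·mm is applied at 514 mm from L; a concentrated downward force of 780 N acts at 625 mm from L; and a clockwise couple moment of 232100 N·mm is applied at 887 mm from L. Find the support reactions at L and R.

Moments about L: R_y·999 − 760·322 − 633750 − 780·625 − 232100 = 0 → R_y = 1598070/999 = 1599.67 ≈ 1600 N.
ΣF_y = 0: L_y + 1599.67 − 760 − 780 = 0 → L_y = -59.67 N.
ΣF_x = 0: no horizontal applied forces, so L_x = 0.

L_x = 0, L_y = -59.67 N, R_y = 1600 N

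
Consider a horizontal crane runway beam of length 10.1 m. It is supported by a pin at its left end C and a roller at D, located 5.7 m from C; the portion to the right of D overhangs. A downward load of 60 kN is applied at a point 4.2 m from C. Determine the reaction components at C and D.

C_x = 0, C_y = 15.79 kN, D_y = 44.21 kN

Moments about C: D_y·5.7 − 60·4.2 = 0 → D_y = 252/5.7 = 44.2105 ≈ 44.21 kN.
ΣF_y = 0: C_y + 44.2105 − 60 = 0 → C_y = 15.79 kN.
ΣF_x = 0: no horizontal applied forces, so C_x = 0.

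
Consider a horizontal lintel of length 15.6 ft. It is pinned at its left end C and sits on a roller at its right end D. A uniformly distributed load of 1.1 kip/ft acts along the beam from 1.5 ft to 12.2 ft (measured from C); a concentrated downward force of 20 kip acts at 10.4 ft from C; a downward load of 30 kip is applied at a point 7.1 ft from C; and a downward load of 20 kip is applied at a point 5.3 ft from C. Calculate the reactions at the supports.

Resultant of the distributed load: 1.1 × 10.7 = 11.77 kip at 6.85 ft from C.
Taking moments about C: D_y·15.6 − (1.1·10.7)·6.85 − 20·10.4 − 30·7.1 − 20·5.3 = 0 → D_y = 607.6245/15.6 = 38.9503 ≈ 38.95 kip.
ΣF_y = 0: C_y + 38.9503 − 1.1·10.7 − 20 − 30 − 20 = 0 → C_y = 42.82 kip.
ΣF_x = 0: no horizontal applied forces, so C_x = 0.

C_x = 0, C_y = 42.82 kip, D_y = 38.95 kip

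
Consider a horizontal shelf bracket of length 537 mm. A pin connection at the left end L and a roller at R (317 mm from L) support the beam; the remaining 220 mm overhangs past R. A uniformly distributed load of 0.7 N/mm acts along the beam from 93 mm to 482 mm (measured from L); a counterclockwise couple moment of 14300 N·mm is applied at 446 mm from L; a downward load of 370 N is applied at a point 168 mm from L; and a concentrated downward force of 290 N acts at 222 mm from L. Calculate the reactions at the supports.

Resultant of the distributed load: 0.7 × 389 = 272.3 N at 287.5 mm from L.
Moments about L: R_y·317 − (0.7·389)·287.5 + 14300 − 370·168 − 290·222 = 0 → R_y = 190526.25/317 = 601.029 ≈ 601.0 N.
ΣF_y = 0: L_y + 601.029 − 0.7·389 − 370 − 290 = 0 → L_y = 331.3 N.
ΣF_x = 0: no horizontal applied forces, so L_x = 0.

L_x = 0, L_y = 331.3 N, R_y = 601.0 N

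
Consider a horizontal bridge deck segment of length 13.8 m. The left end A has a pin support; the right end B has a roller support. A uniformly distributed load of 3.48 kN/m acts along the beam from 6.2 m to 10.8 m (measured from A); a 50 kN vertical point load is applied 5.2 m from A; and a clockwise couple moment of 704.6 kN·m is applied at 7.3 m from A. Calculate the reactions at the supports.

A_x = 0, A_y = -13.75 kN, B_y = 79.76 kN

Resultant of the distributed load: 3.48 × 4.6 = 16.008 kN at 8.5 m from A.
Moments about A: B_y·13.8 − (3.48·4.6)·8.5 − 50·5.2 − 704.6 = 0 → B_y = 1100.668/13.8 = 79.7586 ≈ 79.76 kN.
ΣF_y = 0: A_y + 79.7586 − 3.48·4.6 − 50 = 0 → A_y = -13.75 kN.
ΣF_x = 0: no horizontal applied forces, so A_x = 0.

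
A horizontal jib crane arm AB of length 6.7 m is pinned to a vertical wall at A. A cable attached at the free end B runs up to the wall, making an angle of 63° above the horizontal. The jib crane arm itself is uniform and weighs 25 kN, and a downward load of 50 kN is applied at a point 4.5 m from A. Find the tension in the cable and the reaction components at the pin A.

T = 51.72 kN, A_x = 23.48 kN, A_y = 28.92 kN

ΣM about A: T·sin63°·6.7 − 25·3.35 − 50·4.5 = 0 → T = 308.75/(6.7·0.891007) = 51.7191 ≈ 51.72 kN.
ΣF_x = 0: A_x − T·cos63° = 0 → A_x = 51.7191 × 0.45399 = 23.48 kN.
ΣF_y = 0: A_y + T·sin63° − 25 − 50 = 0 → A_y = 75 − 51.7191 × 0.891007 = 28.92 kN.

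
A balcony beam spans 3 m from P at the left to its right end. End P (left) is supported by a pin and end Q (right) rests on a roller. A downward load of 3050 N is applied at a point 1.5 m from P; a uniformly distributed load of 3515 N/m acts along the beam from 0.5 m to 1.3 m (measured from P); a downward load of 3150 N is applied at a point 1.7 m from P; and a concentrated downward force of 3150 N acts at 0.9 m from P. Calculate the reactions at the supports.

P_x = 0, P_y = 7063 N, Q_y = 5099 N

Resultant of the distributed load: 3515 × 0.8 = 2812 N at 0.9 m from P.
Taking moments about P: Q_y·3 − 3050·1.5 − (3515·0.8)·0.9 − 3150·1.7 − 3150·0.9 = 0 → Q_y = 15295.8/3 = 5098.6 ≈ 5099 N.
ΣF_y = 0: P_y + 5098.6 − 3050 − 3515·0.8 − 3150 − 3150 = 0 → P_y = 7063 N.
ΣF_x = 0: no horizontal applied forces, so P_x = 0.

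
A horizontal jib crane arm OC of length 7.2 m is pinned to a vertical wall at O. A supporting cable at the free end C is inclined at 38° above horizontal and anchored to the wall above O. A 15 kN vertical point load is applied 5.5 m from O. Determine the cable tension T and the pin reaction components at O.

ΣM about O: T·sin38°·7.2 − 15·5.5 = 0 → T = 82.5/(7.2·0.615661) = 18.6114 ≈ 18.61 kN.
ΣF_x = 0: O_x − T·cos38° = 0 → O_x = 18.6114 × 0.788011 = 14.67 kN.
ΣF_y = 0: O_y + T·sin38° − 15 = 0 → O_y = 15 − 18.6114 × 0.615661 = 3.542 kN.

T = 18.61 kN, O_x = 14.67 kN, O_y = 3.542 kN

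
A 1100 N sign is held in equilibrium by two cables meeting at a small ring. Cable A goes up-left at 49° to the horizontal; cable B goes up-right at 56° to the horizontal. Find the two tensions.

T_A = 636.8 N, T_B = 747.1 N

ΣF_x = 0: −T_A·cos49° + T_B·cos56° = 0 → T_B = 1.17322·T_A.
ΣF_y = 0: T_A·sin49° + T_B·sin56° = 1100.
Substitute: T_A·(0.75471 + 1.17322·0.829038) = 1100 → T_A = 636.812 ≈ 636.8 N.
Then T_B = 1.17322 × 636.812 = 747.1 N.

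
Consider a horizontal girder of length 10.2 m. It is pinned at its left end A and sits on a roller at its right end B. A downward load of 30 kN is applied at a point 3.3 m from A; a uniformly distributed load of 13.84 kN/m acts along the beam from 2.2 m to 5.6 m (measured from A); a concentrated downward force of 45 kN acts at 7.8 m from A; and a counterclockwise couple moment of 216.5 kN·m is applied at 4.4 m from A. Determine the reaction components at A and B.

Resultant of the distributed load: 13.84 × 3.4 = 47.056 kN at 3.9 m from A.
Taking moments about A: B_y·10.2 − 30·3.3 − (13.84·3.4)·3.9 − 45·7.8 + 216.5 = 0 → B_y = 417.0184/10.2 = 40.8842 ≈ 40.88 kN.
ΣF_y = 0: A_y + 40.8842 − 30 − 13.84·3.4 − 45 = 0 → A_y = 81.17 kN.
ΣF_x = 0: no horizontal applied forces, so A_x = 0.

A_x = 0, A_y = 81.17 kN, B_y = 40.88 kN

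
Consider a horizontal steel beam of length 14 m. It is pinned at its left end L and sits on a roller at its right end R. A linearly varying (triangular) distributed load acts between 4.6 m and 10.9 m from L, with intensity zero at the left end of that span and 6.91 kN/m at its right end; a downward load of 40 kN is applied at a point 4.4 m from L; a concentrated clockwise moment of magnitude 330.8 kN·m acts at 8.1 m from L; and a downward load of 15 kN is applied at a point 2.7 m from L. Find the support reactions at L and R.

Resultant of the triangular load: ½ × 6.91 × 6.3 = 21.7665 kN, acting at 8.8 m from L (one-third of the span from the peak).
ΣM about L: R_y·14 − (½·6.91·6.3)·8.8 − 40·4.4 − 330.8 − 15·2.7 = 0 → R_y = 738.8452/14 = 52.7747 ≈ 52.77 kN.
ΣF_y = 0: L_y + 52.7747 − ½·6.91·6.3 − 40 − 15 = 0 → L_y = 23.99 kN.
ΣF_x = 0: no horizontal applied forces, so L_x = 0.

L_x = 0, L_y = 23.99 kN, R_y = 52.77 kN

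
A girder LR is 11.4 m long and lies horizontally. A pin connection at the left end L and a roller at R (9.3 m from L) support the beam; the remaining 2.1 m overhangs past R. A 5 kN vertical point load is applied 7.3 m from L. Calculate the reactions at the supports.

Moments about L: R_y·9.3 − 5·7.3 = 0 → R_y = 36.5/9.3 = 3.92473 ≈ 3.925 kN.
ΣF_y = 0: L_y + 3.92473 − 5 = 0 → L_y = 1.075 kN.
ΣF_x = 0: no horizontal applied forces, so L_x = 0.

L_x = 0, L_y = 1.075 kN, R_y = 3.925 kN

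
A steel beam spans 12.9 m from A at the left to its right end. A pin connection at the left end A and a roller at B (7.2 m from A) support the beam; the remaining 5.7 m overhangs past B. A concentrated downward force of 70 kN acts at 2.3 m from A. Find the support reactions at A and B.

Moments about A: B_y·7.2 − 70·2.3 = 0 → B_y = 161/7.2 = 22.3611 ≈ 22.36 kN.
ΣF_y = 0: A_y + 22.3611 − 70 = 0 → A_y = 47.64 kN.
ΣF_x = 0: no horizontal applied forces, so A_x = 0.

A_x = 0, A_y = 47.64 kN, B_y = 22.36 kN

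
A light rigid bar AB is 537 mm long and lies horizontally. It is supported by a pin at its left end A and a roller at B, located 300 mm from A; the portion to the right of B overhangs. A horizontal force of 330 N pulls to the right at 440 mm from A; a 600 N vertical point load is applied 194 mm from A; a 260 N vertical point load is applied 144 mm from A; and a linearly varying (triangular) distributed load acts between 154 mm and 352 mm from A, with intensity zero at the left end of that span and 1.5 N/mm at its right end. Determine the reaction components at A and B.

Resultant of the triangular load: ½ × 1.5 × 198 = 148.5 N, acting at 286 mm from A (one-third of the span from the peak).
ΣM about A: B_y·300 − 600·194 − 260·144 − (½·1.5·198)·286 = 0 → B_y = 196311/300 = 654.37 ≈ 654.4 N.
ΣF_y = 0: A_y + 654.37 − 600 − 260 − ½·1.5·198 = 0 → A_y = 354.1 N.
ΣF_x = 0: A_x + 330 = 0 → A_x = -330.0 N.

A_x = -330.0 N, A_y = 354.1 N, B_y = 654.4 N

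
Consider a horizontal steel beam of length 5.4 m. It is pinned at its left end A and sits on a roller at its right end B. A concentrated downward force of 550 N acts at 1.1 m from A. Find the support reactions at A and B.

Taking moments about A: B_y·5.4 − 550·1.1 = 0 → B_y = 605/5.4 = 112.037 ≈ 112.0 N.
ΣF_y = 0: A_y + 112.037 − 550 = 0 → A_y = 438.0 N.
ΣF_x = 0: no horizontal applied forces, so A_x = 0.

A_x = 0, A_y = 438.0 N, B_y = 112.0 N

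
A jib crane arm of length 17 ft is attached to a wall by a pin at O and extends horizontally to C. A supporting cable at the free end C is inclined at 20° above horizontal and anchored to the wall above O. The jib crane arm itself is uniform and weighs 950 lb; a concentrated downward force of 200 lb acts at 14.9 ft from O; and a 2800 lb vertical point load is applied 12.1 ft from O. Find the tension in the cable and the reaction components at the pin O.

ΣM about O: T·sin20°·17 − 950·8.5 − 200·14.9 − 2800·12.1 = 0 → T = 44935/(17·0.34202) = 7728.31 ≈ 7728 lb.
ΣF_x = 0: O_x − T·cos20° = 0 → O_x = 7728.31 × 0.939693 = 7262 lb.
ΣF_y = 0: O_y + T·sin20° − 950 − 200 − 2800 = 0 → O_y = 3950 − 7728.31 × 0.34202 = 1307 lb.

T = 7728 lb, O_x = 7262 lb, O_y = 1307 lb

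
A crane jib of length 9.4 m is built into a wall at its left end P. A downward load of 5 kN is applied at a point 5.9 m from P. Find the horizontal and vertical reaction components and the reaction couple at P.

ΣF_x = 0: P_x = 0.
ΣF_y = 0: P_y − 5 = 0 → P_y = 5.000 kN.
ΣM about P: M_P − 5·5.9 = 0 → M_P = 29.50 kN·m.

P_x = 0, P_y = 5.000 kN, M_P = 29.50 kN·m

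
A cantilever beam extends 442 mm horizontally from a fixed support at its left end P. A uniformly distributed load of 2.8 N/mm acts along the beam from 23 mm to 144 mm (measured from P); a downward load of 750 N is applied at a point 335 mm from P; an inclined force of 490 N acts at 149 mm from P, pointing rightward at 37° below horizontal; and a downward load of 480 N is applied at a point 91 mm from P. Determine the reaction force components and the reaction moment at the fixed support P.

Resultant of the distributed load: 2.8 × 121 = 338.8 N at 83.5 mm from P.
ΣF_x = 0: P_x + 490·cos37° = 0 → P_x = -391.3 N.
ΣF_y = 0: P_y − 2.8·121 − 750 − 490·sin37° − 480 = 0 → P_y = 1864 N.
ΣM about P: M_P − (2.8·121)·83.5 − 750·335 − 490·sin37°·149 − 480·91 = 0 → M_P = 367200 N·mm.

P_x = -391.3 N, P_y = 1864 N, M_P = 367200 N·mm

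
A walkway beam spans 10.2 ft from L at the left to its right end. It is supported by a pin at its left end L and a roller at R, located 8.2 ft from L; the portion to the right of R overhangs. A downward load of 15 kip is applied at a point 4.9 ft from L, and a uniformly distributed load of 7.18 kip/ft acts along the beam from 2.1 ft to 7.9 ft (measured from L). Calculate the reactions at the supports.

Resultant of the distributed load: 7.18 × 5.8 = 41.644 kip at 5 ft from L.
Moments about L: R_y·8.2 − 15·4.9 − (7.18·5.8)·5 = 0 → R_y = 281.72/8.2 = 34.3561 ≈ 34.36 kip.
ΣF_y = 0: L_y + 34.3561 − 15 − 7.18·5.8 = 0 → L_y = 22.29 kip.
ΣF_x = 0: no horizontal applied forces, so L_x = 0.

L_x = 0, L_y = 22.29 kip, R_y = 34.36 kip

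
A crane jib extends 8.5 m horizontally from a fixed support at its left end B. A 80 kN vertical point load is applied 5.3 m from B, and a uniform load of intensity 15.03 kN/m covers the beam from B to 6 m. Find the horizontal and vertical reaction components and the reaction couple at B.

B_x = 0, B_y = 170.2 kN, M_B = 694.5 kN·m

Resultant of the distributed load: 15.03 × 6 = 90.18 kN at 3 m from B.
ΣF_x = 0: B_x = 0.
ΣF_y = 0: B_y − 80 − 15.03·6 = 0 → B_y = 170.2 kN.
ΣM about B: M_B − 80·5.3 − (15.03·6)·3 = 0 → M_B = 694.5 kN·m.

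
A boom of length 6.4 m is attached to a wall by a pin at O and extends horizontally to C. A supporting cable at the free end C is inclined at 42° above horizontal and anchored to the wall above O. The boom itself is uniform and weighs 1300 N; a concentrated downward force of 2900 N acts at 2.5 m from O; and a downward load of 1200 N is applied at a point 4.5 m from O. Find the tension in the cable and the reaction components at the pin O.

ΣM about O: T·sin42°·6.4 − 1300·3.2 − 2900·2.5 − 1200·4.5 = 0 → T = 16810/(6.4·0.669131) = 3925.33 ≈ 3925 N.
ΣF_x = 0: O_x − T·cos42° = 0 → O_x = 3925.33 × 0.743145 = 2917 N.
ΣF_y = 0: O_y + T·sin42° − 1300 − 2900 − 1200 = 0 → O_y = 5400 − 3925.33 × 0.669131 = 2773 N.

T = 3925 N, O_x = 2917 N, O_y = 2773 N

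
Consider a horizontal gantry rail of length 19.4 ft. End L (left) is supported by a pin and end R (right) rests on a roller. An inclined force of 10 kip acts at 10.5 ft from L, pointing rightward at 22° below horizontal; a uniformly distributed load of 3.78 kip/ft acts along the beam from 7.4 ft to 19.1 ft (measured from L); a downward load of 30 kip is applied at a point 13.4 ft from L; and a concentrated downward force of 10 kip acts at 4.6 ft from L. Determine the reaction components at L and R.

Resultant of the distributed load: 3.78 × 11.7 = 44.226 kip at 13.25 ft from L.
Taking moments about L: R_y·19.4 − 10·sin22°·10.5 − (3.78·11.7)·13.25 − 30·13.4 − 10·4.6 = 0 → R_y = 1073.33/19.4 = 55.3263 ≈ 55.33 kip.
ΣF_y = 0: L_y + 55.3263 − 10·sin22° − 3.78·11.7 − 30 − 10 = 0 → L_y = 32.65 kip.
ΣF_x = 0: L_x + 10·cos22° = 0 → L_x = -9.272 kip.

L_x = -9.272 kip, L_y = 32.65 kip, R_y = 55.33 kip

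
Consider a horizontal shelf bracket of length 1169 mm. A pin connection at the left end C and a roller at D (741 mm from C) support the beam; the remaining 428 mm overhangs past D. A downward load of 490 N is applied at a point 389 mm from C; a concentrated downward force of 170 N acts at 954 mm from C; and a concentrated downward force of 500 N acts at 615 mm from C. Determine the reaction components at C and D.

Moments about C: D_y·741 − 490·389 − 170·954 − 500·615 = 0 → D_y = 660290/741 = 891.08 ≈ 891.1 N.
ΣF_y = 0: C_y + 891.08 − 490 − 170 − 500 = 0 → C_y = 268.9 N.
ΣF_x = 0: no horizontal applied forces, so C_x = 0.

C_x = 0, C_y = 268.9 N, D_y = 891.1 N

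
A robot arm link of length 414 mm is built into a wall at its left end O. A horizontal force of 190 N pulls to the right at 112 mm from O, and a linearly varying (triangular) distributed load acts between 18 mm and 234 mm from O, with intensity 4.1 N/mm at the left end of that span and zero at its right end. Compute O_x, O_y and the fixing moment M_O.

Resultant of the triangular load: ½ × 4.1 × 216 = 442.8 N, acting at 90 mm from O (one-third of the span from the peak).
ΣF_x = 0: O_x + 190 = 0 → O_x = -190.0 N.
ΣF_y = 0: O_y − ½·4.1·216 = 0 → O_y = 442.8 N.
ΣM about O: M_O − (½·4.1·216)·90 = 0 → M_O = 39850 N·mm.

O_x = -190.0 N, O_y = 442.8 N, M_O = 39850 N·mm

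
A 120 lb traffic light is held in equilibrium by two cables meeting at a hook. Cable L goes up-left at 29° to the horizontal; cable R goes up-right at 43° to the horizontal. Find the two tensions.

ΣF_x = 0: −T_L·cos29° + T_R·cos43° = 0 → T_R = 1.19589·T_L.
ΣF_y = 0: T_L·sin29° + T_R·sin43° = 120.
Substitute: T_L·(0.48481 + 1.19589·0.681998) = 120 → T_L = 92.279 ≈ 92.28 lb.
Then T_R = 1.19589 × 92.279 = 110.4 lb.

T_L = 92.28 lb, T_R = 110.4 lb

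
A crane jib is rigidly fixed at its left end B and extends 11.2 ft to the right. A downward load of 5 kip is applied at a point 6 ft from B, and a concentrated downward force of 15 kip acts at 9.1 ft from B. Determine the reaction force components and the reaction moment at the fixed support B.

B_x = 0, B_y = 20.00 kip, M_B = 166.5 kip·ft

ΣF_x = 0: B_x = 0.
ΣF_y = 0: B_y − 5 − 15 = 0 → B_y = 20.00 kip.
ΣM about B: M_B − 5·6 − 15·9.1 = 0 → M_B = 166.5 kip·ft.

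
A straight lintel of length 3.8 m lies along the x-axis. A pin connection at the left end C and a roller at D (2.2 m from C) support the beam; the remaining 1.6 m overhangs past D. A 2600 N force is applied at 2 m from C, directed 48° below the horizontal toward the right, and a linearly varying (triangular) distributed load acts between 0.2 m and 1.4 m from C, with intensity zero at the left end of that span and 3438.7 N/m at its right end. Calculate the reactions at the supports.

C_x = -1740 N, C_y = 1301 N, D_y = 2694 N

Resultant of the triangular load: ½ × 3438.7 × 1.2 = 2063.22 N, acting at 1 m from C (one-third of the span from the peak).
ΣM about C: D_y·2.2 − 2600·sin48°·2 − (½·3438.7·1.2)·1 = 0 → D_y = 5927.57/2.2 = 2694.35 ≈ 2694 N.
ΣF_y = 0: C_y + 2694.35 − 2600·sin48° − ½·3438.7·1.2 = 0 → C_y = 1301 N.
ΣF_x = 0: C_x + 2600·cos48° = 0 → C_x = -1740 N.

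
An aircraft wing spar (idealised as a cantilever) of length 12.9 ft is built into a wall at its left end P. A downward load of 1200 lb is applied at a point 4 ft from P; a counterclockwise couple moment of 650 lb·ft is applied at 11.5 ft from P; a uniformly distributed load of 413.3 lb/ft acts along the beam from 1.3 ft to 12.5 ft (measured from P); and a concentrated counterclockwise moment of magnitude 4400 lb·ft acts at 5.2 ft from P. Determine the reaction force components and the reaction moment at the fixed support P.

P_x = 0, P_y = 5829 lb, M_P = 31690 lb·ft

Resultant of the distributed load: 413.3 × 11.2 = 4628.96 lb at 6.9 ft from P.
ΣF_x = 0: P_x = 0.
ΣF_y = 0: P_y − 1200 − 413.3·11.2 = 0 → P_y = 5829 lb.
ΣM about P: M_P − 1200·4 + 650 − (413.3·11.2)·6.9 + 4400 = 0 → M_P = 31690 lb·ft.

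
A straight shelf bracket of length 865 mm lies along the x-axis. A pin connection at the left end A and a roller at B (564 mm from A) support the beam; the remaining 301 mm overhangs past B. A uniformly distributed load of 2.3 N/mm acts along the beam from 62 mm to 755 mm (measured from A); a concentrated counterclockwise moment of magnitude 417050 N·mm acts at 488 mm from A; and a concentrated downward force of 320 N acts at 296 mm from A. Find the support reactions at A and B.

A_x = 0, A_y = 1331 N, B_y = 582.9 N

Resultant of the distributed load: 2.3 × 693 = 1593.9 N at 408.5 mm from A.
ΣM about A: B_y·564 − (2.3·693)·408.5 + 417050 − 320·296 = 0 → B_y = 328778.15/564 = 582.94 ≈ 582.9 N.
ΣF_y = 0: A_y + 582.94 − 2.3·693 − 320 = 0 → A_y = 1331 N.
ΣF_x = 0: no horizontal applied forces, so A_x = 0.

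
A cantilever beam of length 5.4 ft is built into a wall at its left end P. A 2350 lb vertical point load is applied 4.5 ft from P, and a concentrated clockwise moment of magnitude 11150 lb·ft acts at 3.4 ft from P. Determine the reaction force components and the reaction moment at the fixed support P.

ΣF_x = 0: P_x = 0.
ΣF_y = 0: P_y − 2350 = 0 → P_y = 2350 lb.
ΣM about P: M_P − 2350·4.5 − 11150 = 0 → M_P = 21720 lb·ft.

P_x = 0, P_y = 2350 lb, M_P = 21720 lb·ft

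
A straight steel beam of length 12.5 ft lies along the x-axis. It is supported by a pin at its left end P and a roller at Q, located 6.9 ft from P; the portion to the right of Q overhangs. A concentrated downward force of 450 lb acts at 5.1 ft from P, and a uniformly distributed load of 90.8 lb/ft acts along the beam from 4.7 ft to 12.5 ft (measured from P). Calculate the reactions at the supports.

P_x = 0, P_y = -57.10 lb, Q_y = 1215 lb

Resultant of the distributed load: 90.8 × 7.8 = 708.24 lb at 8.6 ft from P.
Moments about P: Q_y·6.9 − 450·5.1 − (90.8·7.8)·8.6 = 0 → Q_y = 8385.864/6.9 = 1215.34 ≈ 1215 lb.
ΣF_y = 0: P_y + 1215.34 − 450 − 90.8·7.8 = 0 → P_y = -57.10 lb.
ΣF_x = 0: no horizontal applied forces, so P_x = 0.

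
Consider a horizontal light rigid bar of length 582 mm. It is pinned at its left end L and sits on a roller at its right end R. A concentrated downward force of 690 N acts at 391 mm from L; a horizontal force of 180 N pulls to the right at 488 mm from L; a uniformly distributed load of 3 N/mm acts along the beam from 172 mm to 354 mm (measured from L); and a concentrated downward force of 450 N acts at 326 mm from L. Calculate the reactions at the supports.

L_x = -180.0 N, L_y = 723.6 N, R_y = 962.4 N

Resultant of the distributed load: 3 × 182 = 546 N at 263 mm from L.
Taking moments about L: R_y·582 − 690·391 − (3·182)·263 − 450·326 = 0 → R_y = 560088/582 = 962.351 ≈ 962.4 N.
ΣF_y = 0: L_y + 962.351 − 690 − 3·182 − 450 = 0 → L_y = 723.6 N.
ΣF_x = 0: L_x + 180 = 0 → L_x = -180.0 N.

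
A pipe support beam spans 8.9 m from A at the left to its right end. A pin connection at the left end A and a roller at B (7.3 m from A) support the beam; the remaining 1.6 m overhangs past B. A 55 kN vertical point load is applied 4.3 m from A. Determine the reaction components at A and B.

A_x = 0, A_y = 22.60 kN, B_y = 32.40 kN

Moments about A: B_y·7.3 − 55·4.3 = 0 → B_y = 236.5/7.3 = 32.3973 ≈ 32.40 kN.
ΣF_y = 0: A_y + 32.3973 − 55 = 0 → A_y = 22.60 kN.
ΣF_x = 0: no horizontal applied forces, so A_x = 0.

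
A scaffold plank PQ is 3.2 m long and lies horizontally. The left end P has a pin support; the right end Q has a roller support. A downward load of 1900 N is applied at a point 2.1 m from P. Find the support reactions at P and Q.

Moments about P: Q_y·3.2 − 1900·2.1 = 0 → Q_y = 3990/3.2 = 1246.88 ≈ 1247 N.
ΣF_y = 0: P_y + 1246.88 − 1900 = 0 → P_y = 653.1 N.
ΣF_x = 0: no horizontal applied forces, so P_x = 0.

P_x = 0, P_y = 653.1 N, Q_y = 1247 N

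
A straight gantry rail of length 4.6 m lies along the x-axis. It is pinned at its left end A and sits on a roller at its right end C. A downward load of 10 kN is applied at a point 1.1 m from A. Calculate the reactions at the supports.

A_x = 0, A_y = 7.609 kN, C_y = 2.391 kN

Taking moments about A: C_y·4.6 − 10·1.1 = 0 → C_y = 11/4.6 = 2.3913 ≈ 2.391 kN.
ΣF_y = 0: A_y + 2.3913 − 10 = 0 → A_y = 7.609 kN.
ΣF_x = 0: no horizontal applied forces, so A_x = 0.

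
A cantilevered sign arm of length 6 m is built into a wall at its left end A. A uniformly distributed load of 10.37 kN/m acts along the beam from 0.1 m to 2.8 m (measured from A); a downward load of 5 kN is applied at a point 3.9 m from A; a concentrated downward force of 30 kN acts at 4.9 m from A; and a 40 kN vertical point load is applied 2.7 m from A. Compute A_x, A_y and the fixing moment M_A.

A_x = 0, A_y = 103.0 kN, M_A = 315.1 kN·m

Resultant of the distributed load: 10.37 × 2.7 = 27.999 kN at 1.45 m from A.
ΣF_x = 0: A_x = 0.
ΣF_y = 0: A_y − 10.37·2.7 − 5 − 30 − 40 = 0 → A_y = 103.0 kN.
ΣM about A: M_A − (10.37·2.7)·1.45 − 5·3.9 − 30·4.9 − 40·2.7 = 0 → M_A = 315.1 kN·m.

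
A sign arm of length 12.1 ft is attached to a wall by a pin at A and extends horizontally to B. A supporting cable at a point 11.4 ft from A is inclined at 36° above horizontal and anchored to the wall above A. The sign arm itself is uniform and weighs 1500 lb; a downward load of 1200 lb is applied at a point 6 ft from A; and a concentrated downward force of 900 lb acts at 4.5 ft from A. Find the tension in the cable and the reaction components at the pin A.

T = 3033 lb, A_x = 2454 lb, A_y = 1817 lb

ΣM about A: T·sin36°·11.4 − 1500·6.05 − 1200·6 − 900·4.5 = 0 → T = 20325/(11.4·0.587785) = 3033.24 ≈ 3033 lb.
ΣF_x = 0: A_x − T·cos36° = 0 → A_x = 3033.24 × 0.809017 = 2454 lb.
ΣF_y = 0: A_y + T·sin36° − 1500 − 1200 − 900 = 0 → A_y = 3600 − 3033.24 × 0.587785 = 1817 lb.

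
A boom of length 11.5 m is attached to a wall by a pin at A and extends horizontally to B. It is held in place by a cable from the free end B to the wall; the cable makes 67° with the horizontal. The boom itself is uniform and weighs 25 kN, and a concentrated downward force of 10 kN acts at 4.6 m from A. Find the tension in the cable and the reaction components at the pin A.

ΣM about A: T·sin67°·11.5 − 25·5.75 − 10·4.6 = 0 → T = 189.75/(11.5·0.920505) = 17.9249 ≈ 17.92 kN.
ΣF_x = 0: A_x − T·cos67° = 0 → A_x = 17.9249 × 0.390731 = 7.004 kN.
ΣF_y = 0: A_y + T·sin67° − 25 − 10 = 0 → A_y = 35 − 17.9249 × 0.920505 = 18.50 kN.

T = 17.92 kN, A_x = 7.004 kN, A_y = 18.50 kN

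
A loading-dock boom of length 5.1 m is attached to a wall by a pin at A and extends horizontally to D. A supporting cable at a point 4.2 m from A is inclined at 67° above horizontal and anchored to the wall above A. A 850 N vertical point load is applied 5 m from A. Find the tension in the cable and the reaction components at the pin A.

T = 1099 N, A_x = 429.5 N, A_y = -161.9 N

ΣM about A: T·sin67°·4.2 − 850·5 = 0 → T = 4250/(4.2·0.920505) = 1099.29 ≈ 1099 N.
ΣF_x = 0: A_x − T·cos67° = 0 → A_x = 1099.29 × 0.390731 = 429.5 N.
ΣF_y = 0: A_y + T·sin67° − 850 = 0 → A_y = 850 − 1099.29 × 0.920505 = -161.9 N.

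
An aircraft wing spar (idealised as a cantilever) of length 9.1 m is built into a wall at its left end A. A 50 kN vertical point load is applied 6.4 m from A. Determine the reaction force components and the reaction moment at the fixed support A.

A_x = 0, A_y = 50.00 kN, M_A = 320.0 kN·m

ΣF_x = 0: A_x = 0.
ΣF_y = 0: A_y − 50 = 0 → A_y = 50.00 kN.
ΣM about A: M_A − 50·6.4 = 0 → M_A = 320.0 kN·m.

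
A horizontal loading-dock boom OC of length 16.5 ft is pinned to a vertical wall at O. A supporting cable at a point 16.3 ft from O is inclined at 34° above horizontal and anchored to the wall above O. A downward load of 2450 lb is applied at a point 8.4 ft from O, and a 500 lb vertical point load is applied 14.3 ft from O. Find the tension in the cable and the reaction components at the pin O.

T = 3042 lb, O_x = 2522 lb, O_y = 1249 lb

ΣM about O: T·sin34°·16.3 − 2450·8.4 − 500·14.3 = 0 → T = 27730/(16.3·0.559193) = 3042.29 ≈ 3042 lb.
ΣF_x = 0: O_x − T·cos34° = 0 → O_x = 3042.29 × 0.829038 = 2522 lb.
ΣF_y = 0: O_y + T·sin34° − 2450 − 500 = 0 → O_y = 2950 − 3042.29 × 0.559193 = 1249 lb.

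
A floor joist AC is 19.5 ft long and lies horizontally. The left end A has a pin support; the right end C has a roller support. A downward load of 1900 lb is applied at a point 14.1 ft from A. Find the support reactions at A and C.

Taking moments about A: C_y·19.5 − 1900·14.1 = 0 → C_y = 26790/19.5 = 1373.85 ≈ 1374 lb.
ΣF_y = 0: A_y + 1373.85 − 1900 = 0 → A_y = 526.2 lb.
ΣF_x = 0: no horizontal applied forces, so A_x = 0.

A_x = 0, A_y = 526.2 lb, C_y = 1374 lb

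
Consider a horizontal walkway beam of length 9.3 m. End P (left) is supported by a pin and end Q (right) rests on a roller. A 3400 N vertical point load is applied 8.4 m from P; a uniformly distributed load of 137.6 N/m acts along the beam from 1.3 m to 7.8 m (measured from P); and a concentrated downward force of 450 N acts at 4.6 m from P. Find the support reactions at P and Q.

Resultant of the distributed load: 137.6 × 6.5 = 894.4 N at 4.55 m from P.
ΣM about P: Q_y·9.3 − 3400·8.4 − (137.6·6.5)·4.55 − 450·4.6 = 0 → Q_y = 34699.52/9.3 = 3731.13 ≈ 3731 N.
ΣF_y = 0: P_y + 3731.13 − 3400 − 137.6·6.5 − 450 = 0 → P_y = 1013 N.
ΣF_x = 0: no horizontal applied forces, so P_x = 0.

P_x = 0, P_y = 1013 N, Q_y = 3731 N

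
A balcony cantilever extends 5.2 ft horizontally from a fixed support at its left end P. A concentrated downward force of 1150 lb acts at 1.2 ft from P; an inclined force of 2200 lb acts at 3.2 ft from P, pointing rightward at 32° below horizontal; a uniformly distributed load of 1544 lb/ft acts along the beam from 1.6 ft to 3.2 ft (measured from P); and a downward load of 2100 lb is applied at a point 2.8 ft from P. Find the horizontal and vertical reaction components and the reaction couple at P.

P_x = -1866 lb, P_y = 6886 lb, M_P = 16920 lb·ft

Resultant of the distributed load: 1544 × 1.6 = 2470.4 lb at 2.4 ft from P.
ΣF_x = 0: P_x + 2200·cos32° = 0 → P_x = -1866 lb.
ΣF_y = 0: P_y − 1150 − 2200·sin32° − 1544·1.6 − 2100 = 0 → P_y = 6886 lb.
ΣM about P: M_P − 1150·1.2 − 2200·sin32°·3.2 − (1544·1.6)·2.4 − 2100·2.8 = 0 → M_P = 16920 lb·ft.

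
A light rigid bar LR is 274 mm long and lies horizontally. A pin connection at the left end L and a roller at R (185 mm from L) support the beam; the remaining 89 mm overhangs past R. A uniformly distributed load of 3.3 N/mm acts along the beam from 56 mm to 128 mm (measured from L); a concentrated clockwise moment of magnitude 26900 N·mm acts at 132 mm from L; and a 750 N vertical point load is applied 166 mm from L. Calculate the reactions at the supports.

Resultant of the distributed load: 3.3 × 72 = 237.6 N at 92 mm from L.
Taking moments about L: R_y·185 − (3.3·72)·92 − 26900 − 750·166 = 0 → R_y = 173259.2/185 = 936.536 ≈ 936.5 N.
ΣF_y = 0: L_y + 936.536 − 3.3·72 − 750 = 0 → L_y = 51.06 N.
ΣF_x = 0: no horizontal applied forces, so L_x = 0.

L_x = 0, L_y = 51.06 N, R_y = 936.5 N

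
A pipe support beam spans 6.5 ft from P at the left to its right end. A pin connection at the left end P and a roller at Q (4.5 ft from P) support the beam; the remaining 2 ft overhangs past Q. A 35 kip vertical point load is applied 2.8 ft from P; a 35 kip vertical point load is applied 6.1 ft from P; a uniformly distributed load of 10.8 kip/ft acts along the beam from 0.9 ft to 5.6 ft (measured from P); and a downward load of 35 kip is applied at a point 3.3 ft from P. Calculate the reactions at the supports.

Resultant of the distributed load: 10.8 × 4.7 = 50.76 kip at 3.25 ft from P.
ΣM about P: Q_y·4.5 − 35·2.8 − 35·6.1 − (10.8·4.7)·3.25 − 35·3.3 = 0 → Q_y = 591.97/4.5 = 131.549 ≈ 131.5 kip.
ΣF_y = 0: P_y + 131.549 − 35 − 35 − 10.8·4.7 − 35 = 0 → P_y = 24.21 kip.
ΣF_x = 0: no horizontal applied forces, so P_x = 0.

P_x = 0, P_y = 24.21 kip, Q_y = 131.5 kip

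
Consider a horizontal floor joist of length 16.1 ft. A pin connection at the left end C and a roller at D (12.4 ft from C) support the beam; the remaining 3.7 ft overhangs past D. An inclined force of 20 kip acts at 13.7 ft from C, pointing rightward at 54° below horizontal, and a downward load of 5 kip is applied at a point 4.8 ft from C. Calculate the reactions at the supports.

Taking moments about C: D_y·12.4 − 20·sin54°·13.7 − 5·4.8 = 0 → D_y = 245.671/12.4 = 19.8122 ≈ 19.81 kip.
ΣF_y = 0: C_y + 19.8122 − 20·sin54° − 5 = 0 → C_y = 1.368 kip.
ΣF_x = 0: C_x + 20·cos54° = 0 → C_x = -11.76 kip.

C_x = -11.76 kip, C_y = 1.368 kip, D_y = 19.81 kip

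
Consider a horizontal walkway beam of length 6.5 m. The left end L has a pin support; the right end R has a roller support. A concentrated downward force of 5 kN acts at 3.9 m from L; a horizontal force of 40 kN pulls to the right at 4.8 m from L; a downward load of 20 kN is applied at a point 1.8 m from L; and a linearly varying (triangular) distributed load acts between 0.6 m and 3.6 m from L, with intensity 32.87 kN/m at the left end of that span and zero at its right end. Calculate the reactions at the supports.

L_x = -40.00 kN, L_y = 53.63 kN, R_y = 20.68 kN

Resultant of the triangular load: ½ × 32.87 × 3 = 49.305 kN, acting at 1.6 m from L (one-third of the span from the peak).
Taking moments about L: R_y·6.5 − 5·3.9 − 20·1.8 − (½·32.87·3)·1.6 = 0 → R_y = 134.388/6.5 = 20.6751 ≈ 20.68 kN.
ΣF_y = 0: L_y + 20.6751 − 5 − 20 − ½·32.87·3 = 0 → L_y = 53.63 kN.
ΣF_x = 0: L_x + 40 = 0 → L_x = -40.00 kN.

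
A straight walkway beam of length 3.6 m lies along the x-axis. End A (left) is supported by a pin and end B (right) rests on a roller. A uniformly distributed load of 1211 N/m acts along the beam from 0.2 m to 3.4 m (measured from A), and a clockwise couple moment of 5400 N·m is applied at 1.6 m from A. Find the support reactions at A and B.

A_x = 0, A_y = 437.6 N, B_y = 3438 N

Resultant of the distributed load: 1211 × 3.2 = 3875.2 N at 1.8 m from A.
ΣM about A: B_y·3.6 − (1211·3.2)·1.8 − 5400 = 0 → B_y = 12375.36/3.6 = 3437.6 ≈ 3438 N.
ΣF_y = 0: A_y + 3437.6 − 1211·3.2 = 0 → A_y = 437.6 N.
ΣF_x = 0: no horizontal applied forces, so A_x = 0.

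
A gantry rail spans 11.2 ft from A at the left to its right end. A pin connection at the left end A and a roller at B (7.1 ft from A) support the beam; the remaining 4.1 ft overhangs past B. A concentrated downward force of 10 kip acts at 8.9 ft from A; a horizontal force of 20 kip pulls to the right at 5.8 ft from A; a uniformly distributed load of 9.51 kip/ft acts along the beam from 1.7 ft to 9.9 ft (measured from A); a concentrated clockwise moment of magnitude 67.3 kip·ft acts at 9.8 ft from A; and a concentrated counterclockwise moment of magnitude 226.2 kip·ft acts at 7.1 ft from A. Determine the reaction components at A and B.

A_x = -20.00 kip, A_y = 34.12 kip, B_y = 53.86 kip

Resultant of the distributed load: 9.51 × 8.2 = 77.982 kip at 5.8 ft from A.
Taking moments about A: B_y·7.1 − 10·8.9 − (9.51·8.2)·5.8 − 67.3 + 226.2 = 0 → B_y = 382.3956/7.1 = 53.8585 ≈ 53.86 kip.
ΣF_y = 0: A_y + 53.8585 − 10 − 9.51·8.2 = 0 → A_y = 34.12 kip.
ΣF_x = 0: A_x + 20 = 0 → A_x = -20.00 kip.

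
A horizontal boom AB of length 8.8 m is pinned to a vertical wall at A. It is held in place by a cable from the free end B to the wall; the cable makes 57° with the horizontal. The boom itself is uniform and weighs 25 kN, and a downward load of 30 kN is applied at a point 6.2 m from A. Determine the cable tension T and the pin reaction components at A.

ΣM about A: T·sin57°·8.8 − 25·4.4 − 30·6.2 = 0 → T = 296/(8.8·0.838671) = 40.1067 ≈ 40.11 kN.
ΣF_x = 0: A_x − T·cos57° = 0 → A_x = 40.1067 × 0.544639 = 21.84 kN.
ΣF_y = 0: A_y + T·sin57° − 25 − 30 = 0 → A_y = 55 − 40.1067 × 0.838671 = 21.36 kN.

T = 40.11 kN, A_x = 21.84 kN, A_y = 21.36 kN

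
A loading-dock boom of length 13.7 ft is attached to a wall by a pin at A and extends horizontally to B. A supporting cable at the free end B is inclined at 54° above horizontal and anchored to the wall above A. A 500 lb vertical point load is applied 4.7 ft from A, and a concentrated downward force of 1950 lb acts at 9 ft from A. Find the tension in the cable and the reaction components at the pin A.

ΣM about A: T·sin54°·13.7 − 500·4.7 − 1950·9 = 0 → T = 19900/(13.7·0.809017) = 1795.46 ≈ 1795 lb.
ΣF_x = 0: A_x − T·cos54° = 0 → A_x = 1795.46 × 0.587785 = 1055 lb.
ΣF_y = 0: A_y + T·sin54° − 500 − 1950 = 0 → A_y = 2450 − 1795.46 × 0.809017 = 997.4 lb.

T = 1795 lb, A_x = 1055 lb, A_y = 997.4 lb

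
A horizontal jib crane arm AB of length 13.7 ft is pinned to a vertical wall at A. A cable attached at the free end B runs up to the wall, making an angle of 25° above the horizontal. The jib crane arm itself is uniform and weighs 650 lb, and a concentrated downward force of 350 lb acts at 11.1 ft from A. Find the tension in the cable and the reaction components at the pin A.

ΣM about A: T·sin25°·13.7 − 650·6.85 − 350·11.1 = 0 → T = 8337.5/(13.7·0.422618) = 1440.02 ≈ 1440 lb.
ΣF_x = 0: A_x − T·cos25° = 0 → A_x = 1440.02 × 0.906308 = 1305 lb.
ΣF_y = 0: A_y + T·sin25° − 650 − 350 = 0 → A_y = 1000 − 1440.02 × 0.422618 = 391.4 lb.

T = 1440 lb, A_x = 1305 lb, A_y = 391.4 lb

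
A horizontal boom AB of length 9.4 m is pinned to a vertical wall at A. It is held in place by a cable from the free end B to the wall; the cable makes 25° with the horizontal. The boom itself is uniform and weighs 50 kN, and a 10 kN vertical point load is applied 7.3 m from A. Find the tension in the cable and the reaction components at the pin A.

ΣM about A: T·sin25°·9.4 − 50·4.7 − 10·7.3 = 0 → T = 308/(9.4·0.422618) = 77.5309 ≈ 77.53 kN.
ΣF_x = 0: A_x − T·cos25° = 0 → A_x = 77.5309 × 0.906308 = 70.27 kN.
ΣF_y = 0: A_y + T·sin25° − 50 − 10 = 0 → A_y = 60 − 77.5309 × 0.422618 = 27.23 kN.

T = 77.53 kN, A_x = 70.27 kN, A_y = 27.23 kN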